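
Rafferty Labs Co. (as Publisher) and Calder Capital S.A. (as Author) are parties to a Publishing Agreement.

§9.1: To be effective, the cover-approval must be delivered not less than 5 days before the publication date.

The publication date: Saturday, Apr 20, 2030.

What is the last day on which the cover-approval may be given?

Counting back 5 calendar days from Apr 20, 2030 gives Apr 15, 2030.

Apr 15, 2030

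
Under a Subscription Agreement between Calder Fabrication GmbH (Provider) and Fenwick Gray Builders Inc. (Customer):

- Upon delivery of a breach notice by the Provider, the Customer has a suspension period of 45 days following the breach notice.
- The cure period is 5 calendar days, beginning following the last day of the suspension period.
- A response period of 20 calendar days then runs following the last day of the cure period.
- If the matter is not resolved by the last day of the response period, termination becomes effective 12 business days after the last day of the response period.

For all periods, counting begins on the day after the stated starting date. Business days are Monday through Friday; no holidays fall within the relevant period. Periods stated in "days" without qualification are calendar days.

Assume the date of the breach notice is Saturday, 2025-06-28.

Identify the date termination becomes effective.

2025-09-23

The last day of the suspension period: 2025-06-28 + 45 days = 2025-08-12.
The last day of the cure period: 5 calendar days after 2025-08-12 is 2025-08-17.
The last day of the response period: 20 calendar days after 2025-08-17 is 2025-09-06.
From Saturday, 2025-09-06, 12 business days (Sep 8, Sep 9, Sep 10, Sep 11, …, Sep 19, Sep 22, Sep 23, skipping weekends) brings us to Tuesday, 2025-09-23, which is the date termination becomes effective.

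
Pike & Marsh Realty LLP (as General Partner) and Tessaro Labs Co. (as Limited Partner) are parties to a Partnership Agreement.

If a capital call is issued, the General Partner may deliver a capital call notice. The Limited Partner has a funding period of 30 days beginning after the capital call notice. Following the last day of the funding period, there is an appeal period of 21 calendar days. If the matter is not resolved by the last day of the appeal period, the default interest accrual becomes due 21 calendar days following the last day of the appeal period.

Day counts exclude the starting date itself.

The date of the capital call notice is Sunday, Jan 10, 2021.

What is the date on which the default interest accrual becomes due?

The last day of the funding period: Jan 10, 2021 + 30 days = Feb 9, 2021.
Adding 21 calendar days to Feb 9, 2021 gives Mar 2, 2021, which is the last day of the appeal period.
Adding 21 calendar days to Mar 2, 2021 gives Mar 23, 2021, which is the date on which the default interest accrual becomes due.

Mar 23, 2021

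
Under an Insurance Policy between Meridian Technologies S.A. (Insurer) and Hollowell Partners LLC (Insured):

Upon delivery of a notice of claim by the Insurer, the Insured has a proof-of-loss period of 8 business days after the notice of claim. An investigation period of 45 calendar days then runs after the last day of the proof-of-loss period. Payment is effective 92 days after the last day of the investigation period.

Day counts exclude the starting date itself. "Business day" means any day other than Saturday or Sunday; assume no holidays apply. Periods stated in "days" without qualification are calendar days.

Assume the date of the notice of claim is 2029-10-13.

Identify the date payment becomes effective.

2030-03-10

The last day of the proof-of-loss period: counting 8 business days from Saturday, 2029-10-13 (Oct 15, Oct 16, Oct 17, Oct 18, Oct 19, Oct 22, Oct 23, Oct 24, skipping weekends) reaches Wednesday, 2029-10-24.
The last day of the investigation period: 2029-10-24 + 45 days = 2029-12-08.
The date payment becomes effective: 92 calendar days after 2029-12-08 is 2030-03-10.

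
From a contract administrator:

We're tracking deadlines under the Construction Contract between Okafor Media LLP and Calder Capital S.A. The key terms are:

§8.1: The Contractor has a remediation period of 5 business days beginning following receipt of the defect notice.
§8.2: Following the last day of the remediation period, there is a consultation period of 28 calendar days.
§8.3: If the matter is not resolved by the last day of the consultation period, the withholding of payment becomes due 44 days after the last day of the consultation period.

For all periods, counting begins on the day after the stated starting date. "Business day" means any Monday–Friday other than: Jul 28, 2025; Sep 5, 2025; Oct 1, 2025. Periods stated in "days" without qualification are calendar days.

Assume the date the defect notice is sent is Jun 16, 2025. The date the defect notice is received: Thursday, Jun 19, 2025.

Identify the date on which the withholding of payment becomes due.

Sep 6, 2025

The last day of the remediation period: 5 business days after Thursday, Jun 19, 2025, skipping weekends — Jun 20, Jun 23, Jun 24, Jun 25, Jun 26 — lands on Thursday, Jun 26, 2025.
The last day of the consultation period: 28 calendar days after Jun 26, 2025 is Jul 24, 2025.
Adding 44 calendar days to Jul 24, 2025 gives Sep 6, 2025, which is the date on which the withholding of payment becomes due.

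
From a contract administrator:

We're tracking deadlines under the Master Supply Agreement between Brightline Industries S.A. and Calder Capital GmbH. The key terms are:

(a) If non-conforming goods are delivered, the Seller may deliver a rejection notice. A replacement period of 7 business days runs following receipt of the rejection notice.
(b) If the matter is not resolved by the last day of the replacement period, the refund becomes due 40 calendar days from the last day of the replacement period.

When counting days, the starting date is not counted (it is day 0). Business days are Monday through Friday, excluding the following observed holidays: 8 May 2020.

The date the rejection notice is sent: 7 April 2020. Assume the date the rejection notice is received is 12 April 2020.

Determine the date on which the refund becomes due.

The last day of the replacement period: 7 business days after Sunday, 12 April 2020, skipping weekends — Apr 13, Apr 14, Apr 15, Apr 16, Apr 17, Apr 20, Apr 21 — lands on Tuesday, 21 April 2020.
Adding 40 calendar days to 21 April 2020 gives 31 May 2020, which is the date on which the refund becomes due.

31 May 2020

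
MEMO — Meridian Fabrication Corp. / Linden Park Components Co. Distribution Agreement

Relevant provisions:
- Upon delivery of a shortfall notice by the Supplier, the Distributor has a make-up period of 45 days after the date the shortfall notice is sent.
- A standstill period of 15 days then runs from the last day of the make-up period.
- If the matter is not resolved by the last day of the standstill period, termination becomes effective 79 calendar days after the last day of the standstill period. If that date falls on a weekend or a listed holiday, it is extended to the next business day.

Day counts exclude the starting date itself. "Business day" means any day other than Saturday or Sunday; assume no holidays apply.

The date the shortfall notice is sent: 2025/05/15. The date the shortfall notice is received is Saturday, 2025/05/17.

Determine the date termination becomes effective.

Adding 45 calendar days to 2025/05/15 gives 2025/06/29, which is the last day of the make-up period.
Adding 15 calendar days to 2025/06/29 gives 2025/07/14, which is the last day of the standstill period.
Adding 79 calendar days to 2025/07/14 gives 2025/10/01, which is the date termination becomes effective. 2025/10/01 is a Wednesday, so no roll-forward applies.

2025/10/01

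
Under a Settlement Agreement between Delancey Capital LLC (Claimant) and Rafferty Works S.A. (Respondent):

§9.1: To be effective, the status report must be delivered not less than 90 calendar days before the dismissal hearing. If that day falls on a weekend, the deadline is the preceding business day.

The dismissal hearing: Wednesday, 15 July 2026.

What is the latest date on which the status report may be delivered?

15 July 2026 minus 90 days is 16 April 2026. That is a Thursday, so no adjustment is needed.

16 April 2026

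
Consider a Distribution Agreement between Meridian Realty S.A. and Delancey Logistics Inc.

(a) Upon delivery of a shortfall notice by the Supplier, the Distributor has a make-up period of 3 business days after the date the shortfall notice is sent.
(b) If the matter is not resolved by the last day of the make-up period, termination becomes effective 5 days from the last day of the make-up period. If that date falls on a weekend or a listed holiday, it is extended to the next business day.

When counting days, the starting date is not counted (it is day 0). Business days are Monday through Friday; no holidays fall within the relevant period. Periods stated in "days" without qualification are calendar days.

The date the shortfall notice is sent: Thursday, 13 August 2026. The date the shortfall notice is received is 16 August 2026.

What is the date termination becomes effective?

24 August 2026

The last day of the make-up period: 3 business days after Thursday, 13 August 2026, skipping weekends — Aug 14, Aug 17, Aug 18 — lands on Tuesday, 18 August 2026.
The date termination becomes effective: 5 calendar days after 18 August 2026 is 23 August 2026. That falls on a Sunday, so it rolls to the next business day, Monday, 24 August 2026.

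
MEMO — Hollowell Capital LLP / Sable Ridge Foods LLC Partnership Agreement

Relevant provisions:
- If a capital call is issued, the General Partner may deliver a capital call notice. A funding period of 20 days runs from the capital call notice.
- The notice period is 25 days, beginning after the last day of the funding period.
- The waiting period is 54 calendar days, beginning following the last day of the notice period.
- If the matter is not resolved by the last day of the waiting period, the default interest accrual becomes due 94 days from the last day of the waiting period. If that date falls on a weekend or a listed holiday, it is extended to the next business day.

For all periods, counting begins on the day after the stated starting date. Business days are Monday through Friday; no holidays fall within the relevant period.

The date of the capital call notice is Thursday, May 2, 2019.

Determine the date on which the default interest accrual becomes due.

November 11, 2019

The last day of the funding period: 20 calendar days after May 2, 2019 is May 22, 2019.
The last day of the notice period: May 22, 2019 + 25 days = June 16, 2019.
Adding 54 calendar days to June 16, 2019 gives August 9, 2019, which is the last day of the waiting period.
The date on which the default interest accrual becomes due: 94 calendar days after August 9, 2019 is November 11, 2019. November 11, 2019 is a Monday, so no roll-forward applies.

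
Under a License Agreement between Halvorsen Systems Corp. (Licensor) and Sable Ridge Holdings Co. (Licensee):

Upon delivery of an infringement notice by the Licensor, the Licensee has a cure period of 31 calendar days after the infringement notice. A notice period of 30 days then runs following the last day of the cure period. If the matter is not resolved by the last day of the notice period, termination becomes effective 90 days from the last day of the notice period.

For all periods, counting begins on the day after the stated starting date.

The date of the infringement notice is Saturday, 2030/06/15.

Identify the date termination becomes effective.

The last day of the cure period: 31 calendar days after 2030/06/15 is 2030/07/16.
Adding 30 calendar days to 2030/07/16 gives 2030/08/15, which is the last day of the notice period.
The date termination becomes effective: 2030/08/15 + 90 days = 2030/11/13.

2030/11/13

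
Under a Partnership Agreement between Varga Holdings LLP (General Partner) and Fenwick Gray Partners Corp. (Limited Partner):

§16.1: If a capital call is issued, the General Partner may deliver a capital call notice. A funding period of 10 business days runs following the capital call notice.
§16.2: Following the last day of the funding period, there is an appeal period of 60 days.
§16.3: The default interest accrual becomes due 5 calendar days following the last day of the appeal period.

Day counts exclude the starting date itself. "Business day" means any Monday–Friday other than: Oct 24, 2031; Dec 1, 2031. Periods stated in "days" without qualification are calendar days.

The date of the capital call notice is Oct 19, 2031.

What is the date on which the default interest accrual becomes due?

Jan 7, 2032

The last day of the funding period: 10 business days after Sunday, Oct 19, 2031, skipping weekends and the listed holiday on Oct 24 — Oct 20, Oct 21, Oct 22, Oct 23, Oct 27, Oct 28, Oct 29, Oct 30, Oct 31, Nov 3 — lands on Monday, Nov 3, 2031.
Adding 60 calendar days to Nov 3, 2031 gives Jan 2, 2032, which is the last day of the appeal period.
Adding 5 calendar days to Jan 2, 2032 gives Jan 7, 2032, which is the date on which the default interest accrual becomes due.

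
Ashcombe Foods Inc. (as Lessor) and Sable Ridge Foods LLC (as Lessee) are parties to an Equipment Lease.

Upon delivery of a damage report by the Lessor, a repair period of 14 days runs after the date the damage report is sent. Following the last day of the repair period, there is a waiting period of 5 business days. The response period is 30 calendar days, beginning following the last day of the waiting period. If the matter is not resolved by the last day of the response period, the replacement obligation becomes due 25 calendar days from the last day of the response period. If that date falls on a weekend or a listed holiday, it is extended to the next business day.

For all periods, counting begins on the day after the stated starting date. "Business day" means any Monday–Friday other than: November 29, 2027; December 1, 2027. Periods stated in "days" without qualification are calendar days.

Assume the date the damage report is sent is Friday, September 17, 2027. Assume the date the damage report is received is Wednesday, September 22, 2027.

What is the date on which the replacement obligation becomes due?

The last day of the repair period: September 17, 2027 + 14 days = October 1, 2027.
The last day of the waiting period: 5 business days after Friday, October 1, 2027, skipping weekends — Oct 4, Oct 5, Oct 6, Oct 7, Oct 8 — lands on Friday, October 8, 2027.
The last day of the response period: October 8, 2027 + 30 days = November 7, 2027.
Adding 25 calendar days to November 7, 2027 gives December 2, 2027, which is the date on which the replacement obligation becomes due. December 2, 2027 is a Thursday and is not a listed holiday, so no roll-forward applies.

December 2, 2027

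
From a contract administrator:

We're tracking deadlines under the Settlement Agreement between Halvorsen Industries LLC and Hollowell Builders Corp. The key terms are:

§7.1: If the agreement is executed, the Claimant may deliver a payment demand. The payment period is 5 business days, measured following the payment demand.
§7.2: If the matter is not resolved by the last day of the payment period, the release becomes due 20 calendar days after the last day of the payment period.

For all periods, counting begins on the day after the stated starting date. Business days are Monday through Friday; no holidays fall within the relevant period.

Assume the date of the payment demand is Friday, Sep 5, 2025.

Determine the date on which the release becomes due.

The last day of the payment period: 5 business days after Friday, Sep 5, 2025, skipping weekends — Sep 8, Sep 9, Sep 10, Sep 11, Sep 12 — lands on Friday, Sep 12, 2025.
The date on which the release becomes due: 20 calendar days after Sep 12, 2025 is Oct 2, 2025.

Oct 2, 2025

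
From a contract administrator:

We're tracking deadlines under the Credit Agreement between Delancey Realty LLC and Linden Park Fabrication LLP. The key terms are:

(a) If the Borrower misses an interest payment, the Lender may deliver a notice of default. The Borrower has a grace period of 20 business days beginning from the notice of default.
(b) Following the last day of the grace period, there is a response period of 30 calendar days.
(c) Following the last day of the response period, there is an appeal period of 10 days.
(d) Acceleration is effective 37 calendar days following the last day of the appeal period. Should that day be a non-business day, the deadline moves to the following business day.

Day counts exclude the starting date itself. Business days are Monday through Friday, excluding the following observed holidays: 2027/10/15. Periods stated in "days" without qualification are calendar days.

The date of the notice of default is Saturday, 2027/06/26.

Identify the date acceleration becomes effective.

The last day of the grace period: 20 business days after Saturday, 2027/06/26, skipping weekends — Jun 28, Jun 29, Jun 30, Jul 1, …, Jul 21, Jul 22, Jul 23 — lands on Friday, 2027/07/23.
The last day of the response period: 30 calendar days after 2027/07/23 is 2027/08/22.
The last day of the appeal period: 2027/08/22 + 10 days = 2027/09/01.
The date acceleration becomes effective: 37 calendar days after 2027/09/01 is 2027/10/08. 2027/10/08 is a Friday and is not a listed holiday, so no roll-forward applies.

2027/10/08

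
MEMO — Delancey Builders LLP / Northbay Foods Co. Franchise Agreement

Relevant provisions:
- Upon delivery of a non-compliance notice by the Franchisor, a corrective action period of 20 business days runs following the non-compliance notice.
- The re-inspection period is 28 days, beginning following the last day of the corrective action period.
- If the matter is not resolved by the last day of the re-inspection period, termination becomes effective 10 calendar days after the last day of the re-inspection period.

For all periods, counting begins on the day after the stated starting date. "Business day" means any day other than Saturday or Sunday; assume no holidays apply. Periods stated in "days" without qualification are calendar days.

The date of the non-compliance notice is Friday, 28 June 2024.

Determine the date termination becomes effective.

From Friday, 28 June 2024, 20 business days (Jul 1, Jul 2, Jul 3, Jul 4, …, Jul 24, Jul 25, Jul 26, skipping weekends) brings us to Friday, 26 July 2024, which is the last day of the corrective action period.
The last day of the re-inspection period: 26 July 2024 + 28 days = 23 August 2024.
Adding 10 calendar days to 23 August 2024 gives 2 September 2024, which is the date termination becomes effective.

2 September 2024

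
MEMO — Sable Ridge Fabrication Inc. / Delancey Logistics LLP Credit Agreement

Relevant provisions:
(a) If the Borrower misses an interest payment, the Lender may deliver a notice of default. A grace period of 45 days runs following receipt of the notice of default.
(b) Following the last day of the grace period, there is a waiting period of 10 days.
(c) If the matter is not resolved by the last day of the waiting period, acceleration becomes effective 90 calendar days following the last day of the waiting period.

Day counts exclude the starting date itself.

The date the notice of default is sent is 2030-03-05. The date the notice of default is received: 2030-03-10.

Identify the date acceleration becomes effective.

2030-08-02

The last day of the grace period: 45 calendar days after 2030-03-10 is 2030-04-24.
The last day of the waiting period: 2030-04-24 + 10 days = 2030-05-04.
The date acceleration becomes effective: 90 calendar days after 2030-05-04 is 2030-08-02.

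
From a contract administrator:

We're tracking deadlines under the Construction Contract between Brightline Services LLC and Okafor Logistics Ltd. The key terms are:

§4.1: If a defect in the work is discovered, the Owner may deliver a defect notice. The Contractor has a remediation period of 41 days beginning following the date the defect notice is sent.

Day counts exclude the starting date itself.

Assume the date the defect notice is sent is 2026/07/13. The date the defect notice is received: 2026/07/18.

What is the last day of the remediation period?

Adding 41 calendar days to 2026/07/13 gives 2026/08/23, which is the last day of the remediation period.

2026/08/23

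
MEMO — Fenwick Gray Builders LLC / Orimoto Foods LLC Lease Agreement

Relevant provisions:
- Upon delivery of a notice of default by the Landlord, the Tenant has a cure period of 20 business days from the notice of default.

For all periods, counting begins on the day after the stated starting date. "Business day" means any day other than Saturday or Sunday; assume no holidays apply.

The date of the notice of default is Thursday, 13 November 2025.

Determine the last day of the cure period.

11 December 2025

The last day of the cure period: 20 business days after Thursday, 13 November 2025, skipping weekends — Nov 14, Nov 17, Nov 18, Nov 19, …, Dec 9, Dec 10, Dec 11 — lands on Thursday, 11 December 2025.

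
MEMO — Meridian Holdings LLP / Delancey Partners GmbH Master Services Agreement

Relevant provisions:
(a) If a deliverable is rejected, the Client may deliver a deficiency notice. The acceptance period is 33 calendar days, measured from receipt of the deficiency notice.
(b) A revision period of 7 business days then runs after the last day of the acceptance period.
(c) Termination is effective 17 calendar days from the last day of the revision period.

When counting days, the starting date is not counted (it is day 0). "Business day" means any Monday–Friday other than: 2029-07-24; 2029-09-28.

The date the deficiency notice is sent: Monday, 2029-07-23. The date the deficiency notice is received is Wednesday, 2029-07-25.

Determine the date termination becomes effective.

2029-09-22

The last day of the acceptance period: 2029-07-25 + 33 days = 2029-08-27.
The last day of the revision period: 7 business days after Monday, 2029-08-27, skipping weekends — Aug 28, Aug 29, Aug 30, Aug 31, Sep 3, Sep 4, Sep 5 — lands on Wednesday, 2029-09-05.
The date termination becomes effective: 17 calendar days after 2029-09-05 is 2029-09-22.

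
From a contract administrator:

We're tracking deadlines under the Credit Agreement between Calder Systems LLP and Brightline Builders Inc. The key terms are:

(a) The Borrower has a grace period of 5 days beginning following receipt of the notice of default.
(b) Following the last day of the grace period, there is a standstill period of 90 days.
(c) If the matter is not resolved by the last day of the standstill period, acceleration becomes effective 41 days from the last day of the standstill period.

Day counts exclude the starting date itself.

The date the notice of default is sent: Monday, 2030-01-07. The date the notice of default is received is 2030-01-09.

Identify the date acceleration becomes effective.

The last day of the grace period: 2030-01-09 + 5 days = 2030-01-14.
The last day of the standstill period: 90 calendar days after 2030-01-14 is 2030-04-14.
The date acceleration becomes effective: 2030-04-14 + 41 days = 2030-05-25.

2030-05-25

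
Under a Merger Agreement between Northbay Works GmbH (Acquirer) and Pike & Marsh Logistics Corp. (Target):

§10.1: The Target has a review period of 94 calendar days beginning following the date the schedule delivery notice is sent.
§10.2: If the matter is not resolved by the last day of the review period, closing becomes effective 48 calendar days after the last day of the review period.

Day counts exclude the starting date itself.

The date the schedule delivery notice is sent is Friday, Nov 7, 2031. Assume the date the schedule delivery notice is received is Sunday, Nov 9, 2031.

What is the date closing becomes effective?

Mar 28, 2032

Adding 94 calendar days to Nov 7, 2031 gives Feb 9, 2032, which is the last day of the review period.
Adding 48 calendar days to Feb 9, 2032 gives Mar 28, 2032, which is the date closing becomes effective.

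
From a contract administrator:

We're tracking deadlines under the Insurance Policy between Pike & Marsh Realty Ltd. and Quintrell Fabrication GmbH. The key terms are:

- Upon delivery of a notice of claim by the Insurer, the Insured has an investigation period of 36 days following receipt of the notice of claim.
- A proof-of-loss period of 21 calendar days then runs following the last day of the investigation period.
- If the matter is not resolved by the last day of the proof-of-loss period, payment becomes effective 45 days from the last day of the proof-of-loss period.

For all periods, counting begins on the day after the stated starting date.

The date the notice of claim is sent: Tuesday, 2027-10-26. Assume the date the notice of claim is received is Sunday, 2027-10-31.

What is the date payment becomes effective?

The last day of the investigation period: 2027-10-31 + 36 days = 2027-12-06.
The last day of the proof-of-loss period: 21 calendar days after 2027-12-06 is 2027-12-27.
The date payment becomes effective: 45 calendar days after 2027-12-27 is 2028-02-10.

2028-02-10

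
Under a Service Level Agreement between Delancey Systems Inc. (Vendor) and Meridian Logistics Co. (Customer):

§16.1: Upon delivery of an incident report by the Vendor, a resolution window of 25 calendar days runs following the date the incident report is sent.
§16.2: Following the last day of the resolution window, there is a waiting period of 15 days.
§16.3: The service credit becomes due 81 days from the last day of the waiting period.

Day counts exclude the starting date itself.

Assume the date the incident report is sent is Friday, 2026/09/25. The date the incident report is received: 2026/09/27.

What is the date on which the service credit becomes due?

2027/01/24

The last day of the resolution window: 25 calendar days after 2026/09/25 is 2026/10/20.
The last day of the waiting period: 15 calendar days after 2026/10/20 is 2026/11/04.
Adding 81 calendar days to 2026/11/04 gives 2027/01/24, which is the date on which the service credit becomes due.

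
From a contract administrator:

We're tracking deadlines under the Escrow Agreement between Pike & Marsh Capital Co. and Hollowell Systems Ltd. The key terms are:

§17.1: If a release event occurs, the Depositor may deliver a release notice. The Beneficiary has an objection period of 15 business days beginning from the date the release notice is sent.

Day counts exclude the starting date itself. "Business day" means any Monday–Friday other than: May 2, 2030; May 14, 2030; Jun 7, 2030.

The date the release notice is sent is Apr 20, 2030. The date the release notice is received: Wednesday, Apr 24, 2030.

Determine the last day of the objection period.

May 13, 2030

The last day of the objection period: 15 business days after Saturday, Apr 20, 2030, skipping weekends and the listed holiday on May 2 — Apr 22, Apr 23, Apr 24, Apr 25, …, May 9, May 10, May 13 — lands on Monday, May 13, 2030.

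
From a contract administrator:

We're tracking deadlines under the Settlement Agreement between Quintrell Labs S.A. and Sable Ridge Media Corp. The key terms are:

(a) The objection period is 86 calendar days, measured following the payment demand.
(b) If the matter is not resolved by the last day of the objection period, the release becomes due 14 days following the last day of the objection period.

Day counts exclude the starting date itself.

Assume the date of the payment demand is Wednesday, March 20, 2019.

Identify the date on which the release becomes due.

The last day of the objection period: 86 calendar days after March 20, 2019 is June 14, 2019.
Adding 14 calendar days to June 14, 2019 gives June 28, 2019, which is the date on which the release becomes due.

June 28, 2019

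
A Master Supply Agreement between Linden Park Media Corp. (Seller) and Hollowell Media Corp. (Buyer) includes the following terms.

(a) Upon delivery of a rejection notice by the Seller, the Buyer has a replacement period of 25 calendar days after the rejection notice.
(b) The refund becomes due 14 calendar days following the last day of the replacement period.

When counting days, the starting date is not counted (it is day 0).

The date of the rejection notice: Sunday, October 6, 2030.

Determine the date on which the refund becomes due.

Adding 25 calendar days to October 6, 2030 gives October 31, 2030, which is the last day of the replacement period.
The date on which the refund becomes due: October 31, 2030 + 14 days = November 14, 2030.

November 14, 2030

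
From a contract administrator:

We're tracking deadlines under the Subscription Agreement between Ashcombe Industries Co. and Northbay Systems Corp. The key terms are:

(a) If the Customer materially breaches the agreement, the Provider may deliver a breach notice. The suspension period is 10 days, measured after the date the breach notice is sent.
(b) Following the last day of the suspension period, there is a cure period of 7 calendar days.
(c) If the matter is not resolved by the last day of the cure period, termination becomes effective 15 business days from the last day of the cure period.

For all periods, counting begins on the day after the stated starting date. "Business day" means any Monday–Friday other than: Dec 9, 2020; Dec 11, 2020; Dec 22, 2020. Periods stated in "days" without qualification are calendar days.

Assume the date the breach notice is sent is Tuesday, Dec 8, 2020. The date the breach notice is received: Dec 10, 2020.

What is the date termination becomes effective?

Adding 10 calendar days to Dec 8, 2020 gives Dec 18, 2020, which is the last day of the suspension period.
The last day of the cure period: 7 calendar days after Dec 18, 2020 is Dec 25, 2020.
The date termination becomes effective: counting 15 business days from Friday, Dec 25, 2020 (Dec 28, Dec 29, Dec 30, Dec 31, …, Jan 13, Jan 14, Jan 15, skipping weekends) reaches Friday, Jan 15, 2021.

Jan 15, 2021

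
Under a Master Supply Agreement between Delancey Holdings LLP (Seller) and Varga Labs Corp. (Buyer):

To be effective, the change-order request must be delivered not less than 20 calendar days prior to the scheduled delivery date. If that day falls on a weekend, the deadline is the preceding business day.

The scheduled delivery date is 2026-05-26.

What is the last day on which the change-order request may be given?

2026-05-06

Counting back 20 calendar days from 2026-05-26 gives 2026-05-06. That is a Wednesday, so no adjustment is needed.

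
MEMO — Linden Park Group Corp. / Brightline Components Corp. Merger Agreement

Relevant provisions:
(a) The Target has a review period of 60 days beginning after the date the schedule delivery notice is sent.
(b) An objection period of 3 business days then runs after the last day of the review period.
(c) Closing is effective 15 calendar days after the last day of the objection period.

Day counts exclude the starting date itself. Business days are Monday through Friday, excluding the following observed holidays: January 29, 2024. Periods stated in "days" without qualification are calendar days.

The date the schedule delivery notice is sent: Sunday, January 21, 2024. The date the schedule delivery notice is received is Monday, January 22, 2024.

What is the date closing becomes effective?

The last day of the review period: January 21, 2024 + 60 days = March 21, 2024.
The last day of the objection period: counting 3 business days from Thursday, March 21, 2024 (Mar 22, Mar 25, Mar 26, skipping weekends) reaches Tuesday, March 26, 2024.
The date closing becomes effective: 15 calendar days after March 26, 2024 is April 10, 2024.

April 10, 2024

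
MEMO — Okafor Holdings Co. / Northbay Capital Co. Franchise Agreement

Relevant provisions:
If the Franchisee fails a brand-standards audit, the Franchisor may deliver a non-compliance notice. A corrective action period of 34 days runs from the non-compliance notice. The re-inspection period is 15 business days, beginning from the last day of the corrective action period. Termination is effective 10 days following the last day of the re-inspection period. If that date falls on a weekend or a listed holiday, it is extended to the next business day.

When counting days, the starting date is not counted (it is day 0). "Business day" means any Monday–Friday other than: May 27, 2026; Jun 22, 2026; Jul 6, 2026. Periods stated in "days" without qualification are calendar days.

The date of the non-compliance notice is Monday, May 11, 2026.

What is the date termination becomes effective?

Adding 34 calendar days to May 11, 2026 gives Jun 14, 2026, which is the last day of the corrective action period.
The last day of the re-inspection period: counting 15 business days from Sunday, Jun 14, 2026 (Jun 15, Jun 16, Jun 17, Jun 18, …, Jul 2, Jul 3, Jul 7, skipping weekends and the listed holidays on Jun 22, Jul 6) reaches Tuesday, Jul 7, 2026.
Adding 10 calendar days to Jul 7, 2026 gives Jul 17, 2026, which is the date termination becomes effective. Jul 17, 2026 is a Friday and is not a listed holiday, so no roll-forward applies.

Jul 17, 2026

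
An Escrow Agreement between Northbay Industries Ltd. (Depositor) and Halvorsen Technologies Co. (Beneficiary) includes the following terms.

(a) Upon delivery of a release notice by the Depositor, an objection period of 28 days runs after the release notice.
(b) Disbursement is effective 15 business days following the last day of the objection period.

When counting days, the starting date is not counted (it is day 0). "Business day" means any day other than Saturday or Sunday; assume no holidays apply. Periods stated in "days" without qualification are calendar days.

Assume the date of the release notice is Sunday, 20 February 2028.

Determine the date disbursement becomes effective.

The last day of the objection period: 28 calendar days after 20 February 2028 is 19 March 2028.
The date disbursement becomes effective: counting 15 business days from Sunday, 19 March 2028 (Mar 20, Mar 21, Mar 22, Mar 23, …, Apr 5, Apr 6, Apr 7, skipping weekends) reaches Friday, 7 April 2028.

7 April 2028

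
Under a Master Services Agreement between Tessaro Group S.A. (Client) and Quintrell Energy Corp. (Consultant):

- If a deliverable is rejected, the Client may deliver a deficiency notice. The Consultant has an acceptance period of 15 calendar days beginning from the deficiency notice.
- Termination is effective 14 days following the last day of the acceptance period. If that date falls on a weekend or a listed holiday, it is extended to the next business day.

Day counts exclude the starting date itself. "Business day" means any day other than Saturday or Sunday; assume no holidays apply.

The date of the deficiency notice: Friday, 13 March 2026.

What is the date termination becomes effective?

Adding 15 calendar days to 13 March 2026 gives 28 March 2026, which is the last day of the acceptance period.
The date termination becomes effective: 28 March 2026 + 14 days = 11 April 2026. That falls on a Saturday, so it rolls to the next business day, Monday, 13 April 2026.

13 April 2026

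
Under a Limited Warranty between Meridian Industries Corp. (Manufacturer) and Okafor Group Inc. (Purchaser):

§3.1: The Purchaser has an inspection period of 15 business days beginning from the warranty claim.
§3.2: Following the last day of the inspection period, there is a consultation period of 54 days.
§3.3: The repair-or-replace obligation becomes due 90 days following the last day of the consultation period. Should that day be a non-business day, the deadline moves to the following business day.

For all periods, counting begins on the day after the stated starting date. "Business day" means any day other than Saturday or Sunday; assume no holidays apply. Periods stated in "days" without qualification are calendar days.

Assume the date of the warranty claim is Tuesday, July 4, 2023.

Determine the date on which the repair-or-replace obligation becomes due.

The last day of the inspection period: 15 business days after Tuesday, July 4, 2023, skipping weekends — Jul 5, Jul 6, Jul 7, Jul 10, …, Jul 21, Jul 24, Jul 25 — lands on Tuesday, July 25, 2023.
The last day of the consultation period: 54 calendar days after July 25, 2023 is September 17, 2023.
The date on which the repair-or-replace obligation becomes due: September 17, 2023 + 90 days = December 16, 2023. That falls on a Saturday, so it rolls to the next business day, Monday, December 18, 2023.

December 18, 2023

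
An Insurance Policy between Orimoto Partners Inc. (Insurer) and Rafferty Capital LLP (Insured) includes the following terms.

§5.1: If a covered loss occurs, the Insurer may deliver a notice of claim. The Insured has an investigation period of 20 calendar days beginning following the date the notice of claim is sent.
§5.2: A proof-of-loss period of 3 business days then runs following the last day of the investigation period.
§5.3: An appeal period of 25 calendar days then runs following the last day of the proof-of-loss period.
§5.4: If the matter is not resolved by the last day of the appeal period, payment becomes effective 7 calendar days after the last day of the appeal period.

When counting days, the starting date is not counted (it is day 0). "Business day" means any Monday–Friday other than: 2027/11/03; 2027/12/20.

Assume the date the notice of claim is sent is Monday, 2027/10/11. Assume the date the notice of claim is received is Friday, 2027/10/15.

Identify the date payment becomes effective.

2027/12/06

Adding 20 calendar days to 2027/10/11 gives 2027/10/31, which is the last day of the investigation period.
The last day of the proof-of-loss period: counting 3 business days from Sunday, 2027/10/31 (Nov 1, Nov 2, Nov 4, skipping weekends and the listed holiday on Nov 3) reaches Thursday, 2027/11/04.
The last day of the appeal period: 2027/11/04 + 25 days = 2027/11/29.
Adding 7 calendar days to 2027/11/29 gives 2027/12/06, which is the date payment becomes effective.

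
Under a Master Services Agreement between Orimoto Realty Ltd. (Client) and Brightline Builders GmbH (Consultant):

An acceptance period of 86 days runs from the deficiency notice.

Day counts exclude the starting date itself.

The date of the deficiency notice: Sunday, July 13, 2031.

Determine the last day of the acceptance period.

October 7, 2031

Adding 86 calendar days to July 13, 2031 gives October 7, 2031, which is the last day of the acceptance period.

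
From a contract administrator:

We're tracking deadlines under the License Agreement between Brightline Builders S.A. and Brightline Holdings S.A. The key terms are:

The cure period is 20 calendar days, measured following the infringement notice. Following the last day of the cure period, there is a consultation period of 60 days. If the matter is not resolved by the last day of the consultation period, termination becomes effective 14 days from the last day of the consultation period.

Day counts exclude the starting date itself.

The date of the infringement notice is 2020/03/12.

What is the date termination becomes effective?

Adding 20 calendar days to 2020/03/12 gives 2020/04/01, which is the last day of the cure period.
The last day of the consultation period: 60 calendar days after 2020/04/01 is 2020/05/31.
The date termination becomes effective: 14 calendar days after 2020/05/31 is 2020/06/14.

2020/06/14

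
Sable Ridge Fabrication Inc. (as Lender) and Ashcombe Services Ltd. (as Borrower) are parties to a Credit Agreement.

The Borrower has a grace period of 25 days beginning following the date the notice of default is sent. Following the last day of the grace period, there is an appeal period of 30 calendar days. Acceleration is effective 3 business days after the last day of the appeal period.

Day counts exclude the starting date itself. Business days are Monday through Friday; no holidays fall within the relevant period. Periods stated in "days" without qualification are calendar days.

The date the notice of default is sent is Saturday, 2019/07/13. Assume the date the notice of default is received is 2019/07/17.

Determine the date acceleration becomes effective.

2019/09/11

The last day of the grace period: 2019/07/13 + 25 days = 2019/08/07.
The last day of the appeal period: 30 calendar days after 2019/08/07 is 2019/09/06.
The date acceleration becomes effective: 3 business days after Friday, 2019/09/06, skipping weekends — Sep 9, Sep 10, Sep 11 — lands on Wednesday, 2019/09/11.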